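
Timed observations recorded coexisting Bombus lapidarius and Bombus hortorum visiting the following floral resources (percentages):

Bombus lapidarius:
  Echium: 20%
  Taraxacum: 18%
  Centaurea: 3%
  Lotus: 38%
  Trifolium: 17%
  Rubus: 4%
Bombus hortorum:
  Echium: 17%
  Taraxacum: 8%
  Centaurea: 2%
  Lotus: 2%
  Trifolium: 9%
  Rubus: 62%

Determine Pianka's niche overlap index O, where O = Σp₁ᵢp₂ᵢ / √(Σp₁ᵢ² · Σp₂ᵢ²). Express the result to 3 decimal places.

0.296

Convert percentages to proportions (divide by 100).
Σ p₁ᵢp₂ᵢ = 0.0340 + 0.0144 + 0.0006 + 0.0076 + 0.0153 + 0.0248 = 0.0967
Σp_1ᵢ² = 0.20² + 0.18² + 0.03² + 0.38² + 0.17² + 0.04² = 0.0400 + 0.0324 + 0.0009 + 0.1444 + 0.0289 + 0.0016 = 0.2482
Σp_2ᵢ² = 0.17² + 0.08² + 0.02² + 0.02² + 0.09² + 0.62² = 0.0289 + 0.0064 + 0.0004 + 0.0004 + 0.0081 + 0.3844 = 0.4286
O = 0.0967 / √(0.2482 × 0.4286) = 0.0967 / 0.326157 = 0.29648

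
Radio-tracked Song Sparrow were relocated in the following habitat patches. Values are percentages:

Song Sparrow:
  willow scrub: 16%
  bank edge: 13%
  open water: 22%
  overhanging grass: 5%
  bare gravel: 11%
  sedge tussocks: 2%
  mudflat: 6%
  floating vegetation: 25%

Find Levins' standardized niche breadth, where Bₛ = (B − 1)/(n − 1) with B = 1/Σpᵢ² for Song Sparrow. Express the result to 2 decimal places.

0.69

Convert percentages to proportions (divide by 100).
Σpᵢ² = 0.16² + 0.13² + 0.22² + 0.05² + 0.11² + 0.02² + 0.06² + 0.25² = 0.0256 + 0.0169 + 0.0484 + 0.0025 + 0.0121 + 0.0004 + 0.0036 + 0.0625 = 0.1720
B = 1 / 0.1720 = 5.8140
Bₛ = (B − 1)/(n − 1) = (5.8140 − 1)/(8 − 1) = 4.8140/7 = 0.6877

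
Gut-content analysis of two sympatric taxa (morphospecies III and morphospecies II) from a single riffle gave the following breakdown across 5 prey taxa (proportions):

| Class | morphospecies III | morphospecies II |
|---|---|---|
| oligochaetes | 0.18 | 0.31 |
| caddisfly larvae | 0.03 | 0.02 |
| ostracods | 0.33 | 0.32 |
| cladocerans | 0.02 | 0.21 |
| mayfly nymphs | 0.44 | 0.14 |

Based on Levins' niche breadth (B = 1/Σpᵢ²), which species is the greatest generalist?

morphospecies II

Σp_IIIᵢ² = 0.18² + 0.03² + 0.33² + 0.02² + 0.44² = 0.0324 + 0.0009 + 0.1089 + 0.0004 + 0.1936 = 0.3362
B_III = 1 / 0.3362 = 2.9744
Σp_IIᵢ² = 0.31² + 0.02² + 0.32² + 0.21² + 0.14² = 0.0961 + 0.0004 + 0.1024 + 0.0441 + 0.0196 = 0.2626
B_II = 1 / 0.2626 = 3.8081
Highest B → broadest niche (most generalist): morphospecies II (B = 3.81).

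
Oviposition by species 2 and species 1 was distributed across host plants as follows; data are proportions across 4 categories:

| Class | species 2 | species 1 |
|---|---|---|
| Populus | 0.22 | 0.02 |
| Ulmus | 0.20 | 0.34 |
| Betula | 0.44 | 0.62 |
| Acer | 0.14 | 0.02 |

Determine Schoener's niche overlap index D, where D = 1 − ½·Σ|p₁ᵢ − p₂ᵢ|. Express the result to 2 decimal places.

0.68

Σ|p₁ᵢ − p₂ᵢ| = 0.20 + 0.14 + 0.18 + 0.12 = 0.64
D = 1 − ½ × 0.64 = 1 − 0.320 = 0.6800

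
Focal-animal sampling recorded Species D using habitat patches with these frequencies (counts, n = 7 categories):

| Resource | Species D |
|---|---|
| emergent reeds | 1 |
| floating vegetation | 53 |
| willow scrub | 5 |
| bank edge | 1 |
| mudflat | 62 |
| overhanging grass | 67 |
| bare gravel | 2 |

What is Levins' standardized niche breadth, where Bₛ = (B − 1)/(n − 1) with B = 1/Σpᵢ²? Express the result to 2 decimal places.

0.38

Proportions for Species D (n=191): 1/191=0.0052, 53/191=0.2775, 5/191=0.0262, 1/191=0.0052, 62/191=0.3246, 67/191=0.3508, 2/191=0.0105
Σpᵢ² = 0.0052² + 0.2775² + 0.0262² + 0.0052² + 0.3246² + 0.3508² + 0.0105² = 0.000027 + 0.077006 + 0.000686 + 0.000027 + 0.105365 + 0.123061 + 0.000110 = 0.306282
B = 1 / 0.306282 = 3.2650
Bₛ = (B − 1)/(n − 1) = (3.2650 − 1)/(7 − 1) = 2.2650/6 = 0.3775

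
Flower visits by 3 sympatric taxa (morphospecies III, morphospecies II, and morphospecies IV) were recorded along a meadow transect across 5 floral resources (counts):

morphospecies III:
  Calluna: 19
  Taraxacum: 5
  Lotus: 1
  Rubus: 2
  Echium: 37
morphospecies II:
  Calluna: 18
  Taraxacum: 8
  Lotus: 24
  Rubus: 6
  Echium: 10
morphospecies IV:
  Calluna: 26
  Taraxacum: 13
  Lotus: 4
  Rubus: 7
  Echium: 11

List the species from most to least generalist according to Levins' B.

morphospecies II > morphospecies IV > morphospecies III

Proportions for morphospecies III (n=64): 19/64=0.2969, 5/64=0.0781, 1/64=0.0156, 2/64=0.0313, 37/64=0.5781
Proportions for morphospecies II (n=66): 18/66=0.2727, 8/66=0.1212, 24/66=0.3636, 6/66=0.0909, 10/66=0.1515
Proportions for morphospecies IV (n=61): 26/61=0.4262, 13/61=0.2131, 4/61=0.0656, 7/61=0.1148, 11/61=0.1803
Σp_IIIᵢ² = 0.2969² + 0.0781² + 0.0156² + 0.0313² + 0.5781² = 0.088150 + 0.006100 + 0.000243 + 0.000980 + 0.334200 = 0.429673
B_III = 1 / 0.429673 = 2.3274
Σp_IIᵢ² = 0.2727² + 0.1212² + 0.3636² + 0.0909² + 0.1515² = 0.074365 + 0.014689 + 0.132205 + 0.008263 + 0.022952 = 0.252474
B_II = 1 / 0.252474 = 3.9608
Σp_IVᵢ² = 0.4262² + 0.2131² + 0.0656² + 0.1148² + 0.1803² = 0.181646 + 0.045412 + 0.004303 + 0.013179 + 0.032508 = 0.277048
B_IV = 1 / 0.277048 = 3.6095
Ranking by B (broadest → narrowest): morphospecies II (3.96) > morphospecies IV (3.61) > morphospecies III (2.33)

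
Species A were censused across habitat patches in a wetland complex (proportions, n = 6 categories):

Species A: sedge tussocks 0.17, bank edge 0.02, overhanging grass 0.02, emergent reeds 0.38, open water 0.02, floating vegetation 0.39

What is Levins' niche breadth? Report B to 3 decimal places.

3.062

Σpᵢ² = 0.17² + 0.02² + 0.02² + 0.38² + 0.02² + 0.39² = 0.0289 + 0.0004 + 0.0004 + 0.1444 + 0.0004 + 0.1521 = 0.3266
B = 1 / 0.3266 = 3.06185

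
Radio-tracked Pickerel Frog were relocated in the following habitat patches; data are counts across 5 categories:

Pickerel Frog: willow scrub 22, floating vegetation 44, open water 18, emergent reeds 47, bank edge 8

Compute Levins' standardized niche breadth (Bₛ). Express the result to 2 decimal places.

Proportions for Pickerel Frog (n=139): 22/139=0.1583, 44/139=0.3165, 18/139=0.1295, 47/139=0.3381, 8/139=0.0576
Σpᵢ² = 0.1583² + 0.3165² + 0.1295² + 0.3381² + 0.0576² = 0.025059 + 0.100172 + 0.016770 + 0.114312 + 0.003318 = 0.259631
B = 1 / 0.259631 = 3.8516
Bₛ = (B − 1)/(n − 1) = (3.8516 − 1)/(5 − 1) = 2.8516/4 = 0.7129

0.71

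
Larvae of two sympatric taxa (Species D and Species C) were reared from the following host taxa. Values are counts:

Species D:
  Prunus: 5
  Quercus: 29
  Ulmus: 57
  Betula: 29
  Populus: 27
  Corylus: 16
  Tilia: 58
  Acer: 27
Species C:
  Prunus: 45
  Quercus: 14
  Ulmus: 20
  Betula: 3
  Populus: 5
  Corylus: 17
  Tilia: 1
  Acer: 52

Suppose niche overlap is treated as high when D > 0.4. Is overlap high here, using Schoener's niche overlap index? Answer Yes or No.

Yes

Proportions for Species D (n=248): 5/248=0.0202, 29/248=0.1169, 57/248=0.2298, 29/248=0.1169, 27/248=0.1089, 16/248=0.0645, 58/248=0.2339, 27/248=0.1089
Proportions for Species C (n=157): 45/157=0.2866, 14/157=0.0892, 20/157=0.1274, 3/157=0.0191, 5/157=0.0318, 17/157=0.1083, 1/157=0.0064, 52/157=0.3312
Σ|p₁ᵢ − p₂ᵢ| = 0.2664 + 0.0277 + 0.1024 + 0.0978 + 0.0771 + 0.0438 + 0.2275 + 0.2223 = 1.0650
D = 1 − ½ × 1.0650 = 1 − 0.53250 = 0.46750
D = 0.46750 > 0.4 → Yes.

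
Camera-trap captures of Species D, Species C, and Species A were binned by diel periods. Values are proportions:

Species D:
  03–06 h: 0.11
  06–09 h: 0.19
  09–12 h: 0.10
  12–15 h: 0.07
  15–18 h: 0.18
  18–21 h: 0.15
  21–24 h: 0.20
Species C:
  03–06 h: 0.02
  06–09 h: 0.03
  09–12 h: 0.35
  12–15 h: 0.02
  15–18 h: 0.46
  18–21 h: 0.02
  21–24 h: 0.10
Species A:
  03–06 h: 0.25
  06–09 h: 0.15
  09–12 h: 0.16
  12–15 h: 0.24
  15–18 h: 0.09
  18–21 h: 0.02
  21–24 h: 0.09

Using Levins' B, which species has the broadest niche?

Species D

Σp_Dᵢ² = 0.11² + 0.19² + 0.10² + 0.07² + 0.18² + 0.15² + 0.20² = 0.0121 + 0.0361 + 0.0100 + 0.0049 + 0.0324 + 0.0225 + 0.0400 = 0.1580
B_D = 1 / 0.1580 = 6.3291
Σp_Cᵢ² = 0.02² + 0.03² + 0.35² + 0.02² + 0.46² + 0.02² + 0.10² = 0.0004 + 0.0009 + 0.1225 + 0.0004 + 0.2116 + 0.0004 + 0.0100 = 0.3462
B_C = 1 / 0.3462 = 2.8885
Σp_Aᵢ² = 0.25² + 0.15² + 0.16² + 0.24² + 0.09² + 0.02² + 0.09² = 0.0625 + 0.0225 + 0.0256 + 0.0576 + 0.0081 + 0.0004 + 0.0081 = 0.1848
B_A = 1 / 0.1848 = 5.4113
Highest B → broadest niche (most generalist): Species D (B = 6.33).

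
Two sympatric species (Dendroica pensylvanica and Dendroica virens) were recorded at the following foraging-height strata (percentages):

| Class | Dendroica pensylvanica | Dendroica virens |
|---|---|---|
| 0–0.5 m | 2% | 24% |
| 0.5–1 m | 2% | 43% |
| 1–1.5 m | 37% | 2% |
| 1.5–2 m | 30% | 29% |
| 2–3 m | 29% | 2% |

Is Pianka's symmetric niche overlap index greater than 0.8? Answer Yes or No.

No

Convert percentages to proportions (divide by 100).
Σ p₁ᵢp₂ᵢ = 0.0048 + 0.0086 + 0.0074 + 0.0870 + 0.0058 = 0.1136
Σp_1ᵢ² = 0.02² + 0.02² + 0.37² + 0.30² + 0.29² = 0.0004 + 0.0004 + 0.1369 + 0.0900 + 0.0841 = 0.3118
Σp_2ᵢ² = 0.24² + 0.43² + 0.02² + 0.29² + 0.02² = 0.0576 + 0.1849 + 0.0004 + 0.0841 + 0.0004 = 0.3274
O = 0.1136 / √(0.3118 × 0.3274) = 0.1136 / 0.31950 = 0.3556
O = 0.3556 < 0.8 → No.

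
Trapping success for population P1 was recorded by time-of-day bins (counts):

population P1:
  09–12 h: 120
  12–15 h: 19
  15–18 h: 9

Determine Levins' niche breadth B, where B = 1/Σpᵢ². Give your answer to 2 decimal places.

1.48

Proportions for population P1 (n=148): 120/148=0.8108, 19/148=0.1284, 9/148=0.0608
Σpᵢ² = 0.8108² + 0.1284² + 0.0608² = 0.657397 + 0.016487 + 0.003697 = 0.677581
B = 1 / 0.677581 = 1.4758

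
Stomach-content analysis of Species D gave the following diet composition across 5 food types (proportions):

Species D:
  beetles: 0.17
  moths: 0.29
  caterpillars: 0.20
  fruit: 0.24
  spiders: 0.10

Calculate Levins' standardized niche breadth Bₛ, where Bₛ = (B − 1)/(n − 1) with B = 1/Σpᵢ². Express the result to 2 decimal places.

Σpᵢ² = 0.17² + 0.29² + 0.20² + 0.24² + 0.10² = 0.0289 + 0.0841 + 0.0400 + 0.0576 + 0.0100 = 0.2206
B = 1 / 0.2206 = 4.5331
Bₛ = (B − 1)/(n − 1) = (4.5331 − 1)/(5 − 1) = 3.5331/4 = 0.8833

0.88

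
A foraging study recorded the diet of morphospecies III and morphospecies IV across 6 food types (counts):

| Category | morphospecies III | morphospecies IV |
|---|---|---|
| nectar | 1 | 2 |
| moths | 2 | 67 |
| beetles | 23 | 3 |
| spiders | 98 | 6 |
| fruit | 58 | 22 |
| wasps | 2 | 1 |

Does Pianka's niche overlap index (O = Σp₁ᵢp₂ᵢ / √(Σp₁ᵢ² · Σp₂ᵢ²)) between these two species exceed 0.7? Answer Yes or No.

No

Proportions for morphospecies III (n=184): 1/184=0.0054, 2/184=0.0109, 23/184=0.1250, 98/184=0.5326, 58/184=0.3152, 2/184=0.0109
Proportions for morphospecies IV (n=101): 2/101=0.0198, 67/101=0.6634, 3/101=0.0297, 6/101=0.0594, 22/101=0.2178, 1/101=0.0099
Σ p₁ᵢp₂ᵢ = 0.000107 + 0.007231 + 0.003713 + 0.031636 + 0.068651 + 0.000108 = 0.111446
Σp_1ᵢ² = 0.0054² + 0.0109² + 0.1250² + 0.5326² + 0.3152² + 0.0109² = 0.000029 + 0.000119 + 0.015625 + 0.283663 + 0.099351 + 0.000119 = 0.398906
Σp_2ᵢ² = 0.0198² + 0.6634² + 0.0297² + 0.0594² + 0.2178² + 0.0099² = 0.000392 + 0.440100 + 0.000882 + 0.003528 + 0.047437 + 0.000098 = 0.492437
O = 0.111446 / √(0.398906 × 0.492437) = 0.111446 / 0.4432111 = 0.2515
O = 0.2515 < 0.7 → No.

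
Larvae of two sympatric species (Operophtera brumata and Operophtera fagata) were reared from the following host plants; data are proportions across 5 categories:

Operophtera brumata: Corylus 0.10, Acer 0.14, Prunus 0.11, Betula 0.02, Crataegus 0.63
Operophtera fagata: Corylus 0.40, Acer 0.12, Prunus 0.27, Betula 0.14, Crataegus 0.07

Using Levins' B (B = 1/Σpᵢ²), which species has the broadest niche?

Σp_brumᵢ² = 0.10² + 0.14² + 0.11² + 0.02² + 0.63² = 0.0100 + 0.0196 + 0.0121 + 0.0004 + 0.3969 = 0.4390
B_brum = 1 / 0.4390 = 2.2779
Σp_fagaᵢ² = 0.40² + 0.12² + 0.27² + 0.14² + 0.07² = 0.1600 + 0.0144 + 0.0729 + 0.0196 + 0.0049 = 0.2718
B_faga = 1 / 0.2718 = 3.6792
Highest B → broadest niche (most generalist): Operophtera fagata (B = 3.68).

Operophtera fagata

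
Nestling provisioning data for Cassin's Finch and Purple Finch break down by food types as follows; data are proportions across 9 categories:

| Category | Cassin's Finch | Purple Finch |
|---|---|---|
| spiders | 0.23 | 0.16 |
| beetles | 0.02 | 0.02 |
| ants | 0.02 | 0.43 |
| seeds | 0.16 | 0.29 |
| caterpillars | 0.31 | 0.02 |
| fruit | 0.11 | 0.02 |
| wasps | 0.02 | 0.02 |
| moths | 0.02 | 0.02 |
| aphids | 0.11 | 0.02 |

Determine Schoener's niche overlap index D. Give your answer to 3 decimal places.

0.460

Σ|p₁ᵢ − p₂ᵢ| = 0.07 + 0.00 + 0.41 + 0.13 + 0.29 + 0.09 + 0.00 + 0.00 + 0.09 = 1.08
D = 1 − ½ × 1.08 = 1 − 0.540 = 0.46000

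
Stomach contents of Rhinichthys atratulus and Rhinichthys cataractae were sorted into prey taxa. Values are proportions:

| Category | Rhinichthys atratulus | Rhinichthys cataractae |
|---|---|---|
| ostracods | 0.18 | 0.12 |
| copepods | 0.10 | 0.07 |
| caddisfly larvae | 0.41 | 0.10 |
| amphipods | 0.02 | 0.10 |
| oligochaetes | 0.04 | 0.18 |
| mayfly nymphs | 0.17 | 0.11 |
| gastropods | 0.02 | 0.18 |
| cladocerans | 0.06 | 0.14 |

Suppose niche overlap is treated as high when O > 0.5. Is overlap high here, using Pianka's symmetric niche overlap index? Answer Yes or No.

Σ p₁ᵢp₂ᵢ = 0.0216 + 0.0070 + 0.0410 + 0.0020 + 0.0072 + 0.0187 + 0.0036 + 0.0084 = 0.1095
Σp_1ᵢ² = 0.18² + 0.10² + 0.41² + 0.02² + 0.04² + 0.17² + 0.02² + 0.06² = 0.0324 + 0.0100 + 0.1681 + 0.0004 + 0.0016 + 0.0289 + 0.0004 + 0.0036 = 0.2454
Σp_2ᵢ² = 0.12² + 0.07² + 0.10² + 0.10² + 0.18² + 0.11² + 0.18² + 0.14² = 0.0144 + 0.0049 + 0.0100 + 0.0100 + 0.0324 + 0.0121 + 0.0324 + 0.0196 = 0.1358
O = 0.1095 / √(0.2454 × 0.1358) = 0.1095 / 0.18255 = 0.5998
O = 0.5998 > 0.5 → Yes.

Yes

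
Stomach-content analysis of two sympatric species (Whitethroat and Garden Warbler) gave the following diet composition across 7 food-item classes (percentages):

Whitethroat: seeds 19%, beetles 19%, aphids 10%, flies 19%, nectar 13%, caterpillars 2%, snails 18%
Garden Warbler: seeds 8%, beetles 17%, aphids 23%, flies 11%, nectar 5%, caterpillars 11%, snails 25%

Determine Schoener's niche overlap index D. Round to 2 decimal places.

0.71

Convert percentages to proportions (divide by 100).
Σ|p₁ᵢ − p₂ᵢ| = 0.11 + 0.02 + 0.13 + 0.08 + 0.08 + 0.09 + 0.07 = 0.58
D = 1 − ½ × 0.58 = 1 − 0.290 = 0.7100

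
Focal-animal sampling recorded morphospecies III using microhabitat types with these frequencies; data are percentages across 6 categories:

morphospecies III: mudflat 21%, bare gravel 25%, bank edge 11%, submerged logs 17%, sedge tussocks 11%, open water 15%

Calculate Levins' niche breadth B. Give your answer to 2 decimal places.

Convert percentages to proportions (divide by 100).
Σpᵢ² = 0.21² + 0.25² + 0.11² + 0.17² + 0.11² + 0.15² = 0.0441 + 0.0625 + 0.0121 + 0.0289 + 0.0121 + 0.0225 = 0.1822
B = 1 / 0.1822 = 5.4885

5.49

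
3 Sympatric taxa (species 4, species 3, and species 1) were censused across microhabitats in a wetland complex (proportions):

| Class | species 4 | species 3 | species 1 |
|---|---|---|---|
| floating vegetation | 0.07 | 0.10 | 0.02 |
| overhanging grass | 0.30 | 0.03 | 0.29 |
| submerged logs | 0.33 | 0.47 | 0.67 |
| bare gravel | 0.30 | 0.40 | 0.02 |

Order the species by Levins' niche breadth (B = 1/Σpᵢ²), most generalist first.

Σp_4ᵢ² = 0.07² + 0.30² + 0.33² + 0.30² = 0.0049 + 0.0900 + 0.1089 + 0.0900 = 0.2938
B_4 = 1 / 0.2938 = 3.4037
Σp_3ᵢ² = 0.10² + 0.03² + 0.47² + 0.40² = 0.0100 + 0.0009 + 0.2209 + 0.1600 = 0.3918
B_3 = 1 / 0.3918 = 2.5523
Σp_1ᵢ² = 0.02² + 0.29² + 0.67² + 0.02² = 0.0004 + 0.0841 + 0.4489 + 0.0004 = 0.5338
B_1 = 1 / 0.5338 = 1.8734
Ranking by B (broadest → narrowest): species 4 (3.40) > species 3 (2.55) > species 1 (1.87)

species 4 > species 3 > species 1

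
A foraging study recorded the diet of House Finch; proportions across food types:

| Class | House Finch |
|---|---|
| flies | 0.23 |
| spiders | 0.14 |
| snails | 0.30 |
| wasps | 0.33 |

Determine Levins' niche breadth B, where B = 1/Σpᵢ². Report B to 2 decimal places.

3.68

Σpᵢ² = 0.23² + 0.14² + 0.30² + 0.33² = 0.0529 + 0.0196 + 0.0900 + 0.1089 = 0.2714
B = 1 / 0.2714 = 3.6846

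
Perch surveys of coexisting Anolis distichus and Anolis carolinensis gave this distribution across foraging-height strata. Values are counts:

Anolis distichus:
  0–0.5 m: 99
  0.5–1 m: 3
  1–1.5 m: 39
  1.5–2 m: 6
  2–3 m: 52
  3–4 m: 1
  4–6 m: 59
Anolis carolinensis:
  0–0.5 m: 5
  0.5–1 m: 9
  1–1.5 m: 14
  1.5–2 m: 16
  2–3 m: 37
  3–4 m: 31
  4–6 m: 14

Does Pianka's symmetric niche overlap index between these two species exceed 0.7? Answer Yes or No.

No

Proportions for Anolis distichus (n=259): 99/259=0.3822, 3/259=0.0116, 39/259=0.1506, 6/259=0.0232, 52/259=0.2008, 1/259=0.0039, 59/259=0.2278
Proportions for Anolis carolinensis (n=126): 5/126=0.0397, 9/126=0.0714, 14/126=0.1111, 16/126=0.1270, 37/126=0.2937, 31/126=0.2460, 14/126=0.1111
Σ p₁ᵢp₂ᵢ = 0.015173 + 0.000828 + 0.016732 + 0.002946 + 0.058975 + 0.000959 + 0.025309 = 0.120922
Σp_1ᵢ² = 0.3822² + 0.0116² + 0.1506² + 0.0232² + 0.2008² + 0.0039² + 0.2278² = 0.146077 + 0.000135 + 0.022680 + 0.000538 + 0.040321 + 0.000015 + 0.051893 = 0.261659
Σp_2ᵢ² = 0.0397² + 0.0714² + 0.1111² + 0.1270² + 0.2937² + 0.2460² + 0.1111² = 0.001576 + 0.005098 + 0.012343 + 0.016129 + 0.086260 + 0.060516 + 0.012343 = 0.194265
O = 0.120922 / √(0.261659 × 0.194265) = 0.120922 / 0.2254577 = 0.5363
O = 0.5363 < 0.7 → No.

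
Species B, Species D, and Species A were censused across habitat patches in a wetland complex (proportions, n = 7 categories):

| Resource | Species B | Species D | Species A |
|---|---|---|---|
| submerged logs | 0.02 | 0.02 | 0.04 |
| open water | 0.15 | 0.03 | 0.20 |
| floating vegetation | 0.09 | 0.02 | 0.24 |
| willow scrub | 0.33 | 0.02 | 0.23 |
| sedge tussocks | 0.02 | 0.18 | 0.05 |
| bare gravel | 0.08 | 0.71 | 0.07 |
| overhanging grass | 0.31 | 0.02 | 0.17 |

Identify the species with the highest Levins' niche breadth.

Species A

Σp_Bᵢ² = 0.02² + 0.15² + 0.09² + 0.33² + 0.02² + 0.08² + 0.31² = 0.0004 + 0.0225 + 0.0081 + 0.1089 + 0.0004 + 0.0064 + 0.0961 = 0.2428
B_B = 1 / 0.2428 = 4.1186
Σp_Dᵢ² = 0.02² + 0.03² + 0.02² + 0.02² + 0.18² + 0.71² + 0.02² = 0.0004 + 0.0009 + 0.0004 + 0.0004 + 0.0324 + 0.5041 + 0.0004 = 0.5390
B_D = 1 / 0.5390 = 1.8553
Σp_Aᵢ² = 0.04² + 0.20² + 0.24² + 0.23² + 0.05² + 0.07² + 0.17² = 0.0016 + 0.0400 + 0.0576 + 0.0529 + 0.0025 + 0.0049 + 0.0289 = 0.1884
B_A = 1 / 0.1884 = 5.3079
Highest B → broadest niche (most generalist): Species A (B = 5.31).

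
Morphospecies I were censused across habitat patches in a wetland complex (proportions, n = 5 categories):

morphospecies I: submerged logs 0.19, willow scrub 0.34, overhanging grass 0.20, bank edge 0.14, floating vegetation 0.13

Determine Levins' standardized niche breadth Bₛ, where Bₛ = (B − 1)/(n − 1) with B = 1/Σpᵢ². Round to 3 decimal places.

Σpᵢ² = 0.19² + 0.34² + 0.20² + 0.14² + 0.13² = 0.0361 + 0.1156 + 0.0400 + 0.0196 + 0.0169 = 0.2282
B = 1 / 0.2282 = 4.38212
Bₛ = (B − 1)/(n − 1) = (4.38212 − 1)/(5 − 1) = 3.38212/4 = 0.84553

0.846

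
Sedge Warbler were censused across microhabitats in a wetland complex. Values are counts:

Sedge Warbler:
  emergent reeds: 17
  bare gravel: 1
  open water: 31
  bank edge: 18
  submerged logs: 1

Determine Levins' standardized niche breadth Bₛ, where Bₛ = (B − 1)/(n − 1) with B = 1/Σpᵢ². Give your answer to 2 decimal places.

Proportions for Sedge Warbler (n=68): 17/68=0.2500, 1/68=0.0147, 31/68=0.4559, 18/68=0.2647, 1/68=0.0147
Σpᵢ² = 0.2500² + 0.0147² + 0.4559² + 0.2647² + 0.0147² = 0.062500 + 0.000216 + 0.207845 + 0.070066 + 0.000216 = 0.340843
B = 1 / 0.340843 = 2.9339
Bₛ = (B − 1)/(n − 1) = (2.9339 − 1)/(5 − 1) = 1.9339/4 = 0.4835

0.48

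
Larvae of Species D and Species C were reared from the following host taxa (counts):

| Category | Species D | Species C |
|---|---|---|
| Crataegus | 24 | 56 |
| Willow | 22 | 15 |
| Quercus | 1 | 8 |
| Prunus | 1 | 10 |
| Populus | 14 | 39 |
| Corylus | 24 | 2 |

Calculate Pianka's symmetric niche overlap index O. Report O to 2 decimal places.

0.75

Proportions for Species D (n=86): 24/86=0.2791, 22/86=0.2558, 1/86=0.0116, 1/86=0.0116, 14/86=0.1628, 24/86=0.2791
Proportions for Species C (n=130): 56/130=0.4308, 15/130=0.1154, 8/130=0.0615, 10/130=0.0769, 39/130=0.3000, 2/130=0.0154
Σ p₁ᵢp₂ᵢ = 0.120236 + 0.029519 + 0.000713 + 0.000892 + 0.048840 + 0.004298 = 0.204498
Σp_1ᵢ² = 0.2791² + 0.2558² + 0.0116² + 0.0116² + 0.1628² + 0.2791² = 0.077897 + 0.065434 + 0.000135 + 0.000135 + 0.026504 + 0.077897 = 0.248002
Σp_2ᵢ² = 0.4308² + 0.1154² + 0.0615² + 0.0769² + 0.3000² + 0.0154² = 0.185589 + 0.013317 + 0.003782 + 0.005914 + 0.090000 + 0.000237 = 0.298839
O = 0.204498 / √(0.248002 × 0.298839) = 0.204498 / 0.2722364 = 0.7512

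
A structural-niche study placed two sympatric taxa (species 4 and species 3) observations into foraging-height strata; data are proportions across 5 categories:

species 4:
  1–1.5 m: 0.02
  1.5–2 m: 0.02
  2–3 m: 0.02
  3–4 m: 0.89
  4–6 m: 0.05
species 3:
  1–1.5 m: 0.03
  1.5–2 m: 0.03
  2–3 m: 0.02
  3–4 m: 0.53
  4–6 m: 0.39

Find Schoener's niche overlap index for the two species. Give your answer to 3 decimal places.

Σ|p₁ᵢ − p₂ᵢ| = 0.01 + 0.01 + 0.00 + 0.36 + 0.34 = 0.72
D = 1 − ½ × 0.72 = 1 − 0.360 = 0.64000

0.640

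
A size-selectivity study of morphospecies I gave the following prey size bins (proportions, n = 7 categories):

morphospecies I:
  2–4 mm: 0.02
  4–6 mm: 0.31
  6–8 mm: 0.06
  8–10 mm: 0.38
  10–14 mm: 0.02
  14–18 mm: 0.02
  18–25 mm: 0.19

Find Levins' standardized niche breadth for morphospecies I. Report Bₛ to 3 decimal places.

0.426

Σpᵢ² = 0.02² + 0.31² + 0.06² + 0.38² + 0.02² + 0.02² + 0.19² = 0.0004 + 0.0961 + 0.0036 + 0.1444 + 0.0004 + 0.0004 + 0.0361 = 0.2814
B = 1 / 0.2814 = 3.55366
Bₛ = (B − 1)/(n − 1) = (3.55366 − 1)/(7 − 1) = 2.55366/6 = 0.42561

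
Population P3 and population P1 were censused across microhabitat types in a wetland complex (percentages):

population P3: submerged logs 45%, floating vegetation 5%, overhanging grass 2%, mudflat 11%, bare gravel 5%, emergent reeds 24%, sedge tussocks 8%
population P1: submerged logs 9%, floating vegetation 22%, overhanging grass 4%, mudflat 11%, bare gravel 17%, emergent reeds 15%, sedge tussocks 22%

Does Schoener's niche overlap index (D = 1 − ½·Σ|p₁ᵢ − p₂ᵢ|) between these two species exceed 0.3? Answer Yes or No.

Convert percentages to proportions (divide by 100).
Σ|p₁ᵢ − p₂ᵢ| = 0.36 + 0.17 + 0.02 + 0.00 + 0.12 + 0.09 + 0.14 = 0.90
D = 1 − ½ × 0.90 = 1 − 0.450 = 0.5500
D = 0.5500 > 0.3 → Yes.

Yes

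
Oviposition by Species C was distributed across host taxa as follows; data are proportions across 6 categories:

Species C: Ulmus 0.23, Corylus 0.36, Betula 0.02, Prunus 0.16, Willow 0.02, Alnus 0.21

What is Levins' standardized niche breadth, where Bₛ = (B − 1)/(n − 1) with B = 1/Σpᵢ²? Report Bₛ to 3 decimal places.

0.591

Σpᵢ² = 0.23² + 0.36² + 0.02² + 0.16² + 0.02² + 0.21² = 0.0529 + 0.1296 + 0.0004 + 0.0256 + 0.0004 + 0.0441 = 0.2530
B = 1 / 0.2530 = 3.95257
Bₛ = (B − 1)/(n − 1) = (3.95257 − 1)/(6 − 1) = 2.95257/5 = 0.59051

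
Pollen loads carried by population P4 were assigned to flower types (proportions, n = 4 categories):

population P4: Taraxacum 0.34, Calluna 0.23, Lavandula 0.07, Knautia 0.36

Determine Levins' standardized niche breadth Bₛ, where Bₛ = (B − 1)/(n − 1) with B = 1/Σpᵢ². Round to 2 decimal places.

Σpᵢ² = 0.34² + 0.23² + 0.07² + 0.36² = 0.1156 + 0.0529 + 0.0049 + 0.1296 = 0.3030
B = 1 / 0.3030 = 3.3003
Bₛ = (B − 1)/(n − 1) = (3.3003 − 1)/(4 − 1) = 2.3003/3 = 0.7668

0.77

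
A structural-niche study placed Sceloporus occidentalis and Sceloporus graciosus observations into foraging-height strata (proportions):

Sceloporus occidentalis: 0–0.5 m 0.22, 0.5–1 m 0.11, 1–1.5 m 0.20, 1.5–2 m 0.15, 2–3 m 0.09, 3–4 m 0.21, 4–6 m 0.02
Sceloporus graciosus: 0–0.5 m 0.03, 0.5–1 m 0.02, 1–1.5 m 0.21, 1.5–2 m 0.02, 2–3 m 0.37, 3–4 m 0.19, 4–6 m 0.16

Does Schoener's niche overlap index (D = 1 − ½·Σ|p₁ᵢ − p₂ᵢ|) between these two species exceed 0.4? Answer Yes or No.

Σ|p₁ᵢ − p₂ᵢ| = 0.19 + 0.09 + 0.01 + 0.13 + 0.28 + 0.02 + 0.14 = 0.86
D = 1 − ½ × 0.86 = 1 − 0.430 = 0.5700
D = 0.5700 > 0.4 → Yes.

Yes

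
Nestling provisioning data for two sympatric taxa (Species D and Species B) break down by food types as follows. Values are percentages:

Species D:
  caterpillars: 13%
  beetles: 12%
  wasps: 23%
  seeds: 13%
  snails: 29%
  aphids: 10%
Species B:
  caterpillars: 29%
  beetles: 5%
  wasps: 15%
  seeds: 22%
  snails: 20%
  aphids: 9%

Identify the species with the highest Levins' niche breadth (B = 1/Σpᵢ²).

Species D

Convert percentages to proportions (divide by 100).
Σp_Dᵢ² = 0.13² + 0.12² + 0.23² + 0.13² + 0.29² + 0.10² = 0.0169 + 0.0144 + 0.0529 + 0.0169 + 0.0841 + 0.0100 = 0.1952
B_D = 1 / 0.1952 = 5.1230
Σp_Bᵢ² = 0.29² + 0.05² + 0.15² + 0.22² + 0.20² + 0.09² = 0.0841 + 0.0025 + 0.0225 + 0.0484 + 0.0400 + 0.0081 = 0.2056
B_B = 1 / 0.2056 = 4.8638
Highest B → broadest niche (most generalist): Species D (B = 5.12).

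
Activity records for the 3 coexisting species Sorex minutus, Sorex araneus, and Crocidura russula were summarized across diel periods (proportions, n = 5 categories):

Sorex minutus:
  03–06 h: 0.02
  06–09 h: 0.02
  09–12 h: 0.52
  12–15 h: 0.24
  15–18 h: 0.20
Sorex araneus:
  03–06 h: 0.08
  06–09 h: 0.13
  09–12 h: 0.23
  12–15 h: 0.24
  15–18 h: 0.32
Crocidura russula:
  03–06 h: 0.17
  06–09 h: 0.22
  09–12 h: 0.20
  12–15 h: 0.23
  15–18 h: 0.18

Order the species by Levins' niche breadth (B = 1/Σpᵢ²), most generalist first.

Σp_minuᵢ² = 0.02² + 0.02² + 0.52² + 0.24² + 0.20² = 0.0004 + 0.0004 + 0.2704 + 0.0576 + 0.0400 = 0.3688
B_minu = 1 / 0.3688 = 2.7115
Σp_aranᵢ² = 0.08² + 0.13² + 0.23² + 0.24² + 0.32² = 0.0064 + 0.0169 + 0.0529 + 0.0576 + 0.1024 = 0.2362
B_aran = 1 / 0.2362 = 4.2337
Σp_russᵢ² = 0.17² + 0.22² + 0.20² + 0.23² + 0.18² = 0.0289 + 0.0484 + 0.0400 + 0.0529 + 0.0324 = 0.2026
B_russ = 1 / 0.2026 = 4.9358
Ranking by B (broadest → narrowest): Crocidura russula (4.94) > Sorex araneus (4.23) > Sorex minutus (2.71)

Crocidura russula > Sorex araneus > Sorex minutus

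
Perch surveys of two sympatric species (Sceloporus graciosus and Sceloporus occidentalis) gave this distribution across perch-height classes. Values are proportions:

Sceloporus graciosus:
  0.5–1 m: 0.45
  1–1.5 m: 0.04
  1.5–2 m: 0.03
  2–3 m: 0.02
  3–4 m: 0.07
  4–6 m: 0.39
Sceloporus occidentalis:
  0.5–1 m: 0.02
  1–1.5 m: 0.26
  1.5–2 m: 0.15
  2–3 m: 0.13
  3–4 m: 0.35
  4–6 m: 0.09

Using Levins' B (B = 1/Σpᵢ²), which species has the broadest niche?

Sceloporus occidentalis

Σp_gracᵢ² = 0.45² + 0.04² + 0.03² + 0.02² + 0.07² + 0.39² = 0.2025 + 0.0016 + 0.0009 + 0.0004 + 0.0049 + 0.1521 = 0.3624
B_grac = 1 / 0.3624 = 2.7594
Σp_occiᵢ² = 0.02² + 0.26² + 0.15² + 0.13² + 0.35² + 0.09² = 0.0004 + 0.0676 + 0.0225 + 0.0169 + 0.1225 + 0.0081 = 0.2380
B_occi = 1 / 0.2380 = 4.2017
Highest B → broadest niche (most generalist): Sceloporus occidentalis (B = 4.20).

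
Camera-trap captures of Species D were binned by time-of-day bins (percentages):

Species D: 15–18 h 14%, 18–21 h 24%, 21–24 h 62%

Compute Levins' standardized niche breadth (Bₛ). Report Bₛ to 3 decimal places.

Convert percentages to proportions (divide by 100).
Σpᵢ² = 0.14² + 0.24² + 0.62² = 0.0196 + 0.0576 + 0.3844 = 0.4616
B = 1 / 0.4616 = 2.16638
Bₛ = (B − 1)/(n − 1) = (2.16638 − 1)/(3 − 1) = 1.16638/2 = 0.58319

0.583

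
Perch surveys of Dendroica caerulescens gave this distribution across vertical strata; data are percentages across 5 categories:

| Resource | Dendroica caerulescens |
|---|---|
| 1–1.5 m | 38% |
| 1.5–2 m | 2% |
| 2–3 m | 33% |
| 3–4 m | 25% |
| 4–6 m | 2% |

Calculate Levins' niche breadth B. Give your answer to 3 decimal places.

3.159

Convert percentages to proportions (divide by 100).
Σpᵢ² = 0.38² + 0.02² + 0.33² + 0.25² + 0.02² = 0.1444 + 0.0004 + 0.1089 + 0.0625 + 0.0004 = 0.3166
B = 1 / 0.3166 = 3.15856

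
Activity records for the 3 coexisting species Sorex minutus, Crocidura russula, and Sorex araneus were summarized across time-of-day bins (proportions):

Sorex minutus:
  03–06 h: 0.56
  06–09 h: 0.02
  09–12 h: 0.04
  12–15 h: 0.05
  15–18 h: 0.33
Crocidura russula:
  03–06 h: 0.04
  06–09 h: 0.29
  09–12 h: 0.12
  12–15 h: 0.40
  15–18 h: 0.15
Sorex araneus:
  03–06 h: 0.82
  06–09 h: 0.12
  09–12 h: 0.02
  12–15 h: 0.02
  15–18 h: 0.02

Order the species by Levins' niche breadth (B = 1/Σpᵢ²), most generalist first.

Σp_minuᵢ² = 0.56² + 0.02² + 0.04² + 0.05² + 0.33² = 0.3136 + 0.0004 + 0.0016 + 0.0025 + 0.1089 = 0.4270
B_minu = 1 / 0.4270 = 2.3419
Σp_russᵢ² = 0.04² + 0.29² + 0.12² + 0.40² + 0.15² = 0.0016 + 0.0841 + 0.0144 + 0.1600 + 0.0225 = 0.2826
B_russ = 1 / 0.2826 = 3.5386
Σp_aranᵢ² = 0.82² + 0.12² + 0.02² + 0.02² + 0.02² = 0.6724 + 0.0144 + 0.0004 + 0.0004 + 0.0004 = 0.6880
B_aran = 1 / 0.6880 = 1.4535
Ranking by B (broadest → narrowest): Crocidura russula (3.54) > Sorex minutus (2.34) > Sorex araneus (1.45)

Crocidura russula > Sorex minutus > Sorex araneus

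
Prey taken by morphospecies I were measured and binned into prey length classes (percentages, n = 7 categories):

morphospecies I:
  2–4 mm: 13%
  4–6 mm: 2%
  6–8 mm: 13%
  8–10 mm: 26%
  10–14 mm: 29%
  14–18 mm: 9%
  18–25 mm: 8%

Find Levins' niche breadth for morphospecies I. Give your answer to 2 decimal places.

Convert percentages to proportions (divide by 100).
Σpᵢ² = 0.13² + 0.02² + 0.13² + 0.26² + 0.29² + 0.09² + 0.08² = 0.0169 + 0.0004 + 0.0169 + 0.0676 + 0.0841 + 0.0081 + 0.0064 = 0.2004
B = 1 / 0.2004 = 4.9900

4.99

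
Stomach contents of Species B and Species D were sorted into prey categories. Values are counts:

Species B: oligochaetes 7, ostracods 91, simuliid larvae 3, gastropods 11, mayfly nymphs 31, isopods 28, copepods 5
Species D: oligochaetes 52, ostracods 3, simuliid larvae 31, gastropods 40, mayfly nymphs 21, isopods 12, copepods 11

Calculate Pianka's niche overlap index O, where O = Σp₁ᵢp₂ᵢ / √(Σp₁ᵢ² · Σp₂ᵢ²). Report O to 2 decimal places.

Proportions for Species B (n=176): 7/176=0.0398, 91/176=0.5170, 3/176=0.0170, 11/176=0.0625, 31/176=0.1761, 28/176=0.1591, 5/176=0.0284
Proportions for Species D (n=170): 52/170=0.3059, 3/170=0.0176, 31/170=0.1824, 40/170=0.2353, 21/170=0.1235, 12/170=0.0706, 11/170=0.0647
Σ p₁ᵢp₂ᵢ = 0.012175 + 0.009099 + 0.003101 + 0.014706 + 0.021748 + 0.011232 + 0.001837 = 0.073898
Σp_1ᵢ² = 0.0398² + 0.5170² + 0.0170² + 0.0625² + 0.1761² + 0.1591² + 0.0284² = 0.001584 + 0.267289 + 0.000289 + 0.003906 + 0.031011 + 0.025313 + 0.000807 = 0.330199
Σp_2ᵢ² = 0.3059² + 0.0176² + 0.1824² + 0.2353² + 0.1235² + 0.0706² + 0.0647² = 0.093575 + 0.000310 + 0.033270 + 0.055366 + 0.015252 + 0.004984 + 0.004186 = 0.206943
O = 0.073898 / √(0.330199 × 0.206943) = 0.073898 / 0.2614046 = 0.2827

0.28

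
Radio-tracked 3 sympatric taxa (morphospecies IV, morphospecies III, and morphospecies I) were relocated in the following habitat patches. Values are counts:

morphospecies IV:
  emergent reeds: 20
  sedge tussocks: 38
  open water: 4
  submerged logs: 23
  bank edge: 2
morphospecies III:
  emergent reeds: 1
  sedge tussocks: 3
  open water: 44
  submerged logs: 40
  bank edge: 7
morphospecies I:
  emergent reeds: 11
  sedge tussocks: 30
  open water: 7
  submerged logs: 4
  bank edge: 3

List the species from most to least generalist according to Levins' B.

Proportions for morphospecies IV (n=87): 20/87=0.2299, 38/87=0.4368, 4/87=0.0460, 23/87=0.2644, 2/87=0.0230
Proportions for morphospecies III (n=95): 1/95=0.0105, 3/95=0.0316, 44/95=0.4632, 40/95=0.4211, 7/95=0.0737
Proportions for morphospecies I (n=55): 11/55=0.2000, 30/55=0.5455, 7/55=0.1273, 4/55=0.0727, 3/55=0.0545
Σp_IVᵢ² = 0.2299² + 0.4368² + 0.0460² + 0.2644² + 0.0230² = 0.052854 + 0.190794 + 0.002116 + 0.069907 + 0.000529 = 0.316200
B_IV = 1 / 0.316200 = 3.1626
Σp_IIIᵢ² = 0.0105² + 0.0316² + 0.4632² + 0.4211² + 0.0737² = 0.000110 + 0.000999 + 0.214554 + 0.177325 + 0.005432 = 0.398420
B_III = 1 / 0.398420 = 2.5099
Σp_Iᵢ² = 0.2000² + 0.5455² + 0.1273² + 0.0727² + 0.0545² = 0.040000 + 0.297570 + 0.016205 + 0.005285 + 0.002970 = 0.362030
B_I = 1 / 0.362030 = 2.7622
Ranking by B (broadest → narrowest): morphospecies IV (3.16) > morphospecies I (2.76) > morphospecies III (2.51)

morphospecies IV > morphospecies I > morphospecies III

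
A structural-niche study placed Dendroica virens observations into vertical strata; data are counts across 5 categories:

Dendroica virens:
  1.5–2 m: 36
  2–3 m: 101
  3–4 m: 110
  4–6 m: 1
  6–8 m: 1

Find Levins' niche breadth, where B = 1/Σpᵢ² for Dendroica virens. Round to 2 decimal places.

2.63

Proportions for Dendroica virens (n=249): 36/249=0.1446, 101/249=0.4056, 110/249=0.4418, 1/249=0.0040, 1/249=0.0040
Σpᵢ² = 0.1446² + 0.4056² + 0.4418² + 0.0040² + 0.0040² = 0.020909 + 0.164511 + 0.195187 + 0.000016 + 0.000016 = 0.380639
B = 1 / 0.380639 = 2.6272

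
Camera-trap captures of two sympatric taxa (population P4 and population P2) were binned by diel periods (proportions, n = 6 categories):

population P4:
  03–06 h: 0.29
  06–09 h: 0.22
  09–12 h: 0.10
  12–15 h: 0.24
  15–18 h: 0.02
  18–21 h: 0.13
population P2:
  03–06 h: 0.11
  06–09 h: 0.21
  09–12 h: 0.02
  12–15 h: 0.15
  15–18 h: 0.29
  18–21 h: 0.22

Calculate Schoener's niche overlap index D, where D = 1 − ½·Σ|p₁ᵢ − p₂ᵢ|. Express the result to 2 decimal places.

0.64

Σ|p₁ᵢ − p₂ᵢ| = 0.18 + 0.01 + 0.08 + 0.09 + 0.27 + 0.09 = 0.72
D = 1 − ½ × 0.72 = 1 − 0.360 = 0.6400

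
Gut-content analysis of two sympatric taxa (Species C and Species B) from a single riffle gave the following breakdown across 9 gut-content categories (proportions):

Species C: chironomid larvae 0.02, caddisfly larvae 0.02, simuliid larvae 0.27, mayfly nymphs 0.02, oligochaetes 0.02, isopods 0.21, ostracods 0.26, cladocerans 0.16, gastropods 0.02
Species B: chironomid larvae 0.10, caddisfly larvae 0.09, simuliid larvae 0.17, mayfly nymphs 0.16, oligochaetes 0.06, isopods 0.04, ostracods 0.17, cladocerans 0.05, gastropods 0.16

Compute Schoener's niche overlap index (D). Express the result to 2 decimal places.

0.53

Σ|p₁ᵢ − p₂ᵢ| = 0.08 + 0.07 + 0.10 + 0.14 + 0.04 + 0.17 + 0.09 + 0.11 + 0.14 = 0.94
D = 1 − ½ × 0.94 = 1 − 0.470 = 0.5300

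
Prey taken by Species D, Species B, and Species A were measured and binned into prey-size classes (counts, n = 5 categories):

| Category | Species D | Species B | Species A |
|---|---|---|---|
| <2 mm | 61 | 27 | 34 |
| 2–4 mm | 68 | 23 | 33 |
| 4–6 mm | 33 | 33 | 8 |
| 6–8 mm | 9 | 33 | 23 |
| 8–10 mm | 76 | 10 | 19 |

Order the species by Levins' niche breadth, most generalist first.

Species B > Species A > Species D

Proportions for Species D (n=247): 61/247=0.2470, 68/247=0.2753, 33/247=0.1336, 9/247=0.0364, 76/247=0.3077
Proportions for Species B (n=126): 27/126=0.2143, 23/126=0.1825, 33/126=0.2619, 33/126=0.2619, 10/126=0.0794
Proportions for Species A (n=117): 34/117=0.2906, 33/117=0.2821, 8/117=0.0684, 23/117=0.1966, 19/117=0.1624
Σp_Dᵢ² = 0.2470² + 0.2753² + 0.1336² + 0.0364² + 0.3077² = 0.061009 + 0.075790 + 0.017849 + 0.001325 + 0.094679 = 0.250652
B_D = 1 / 0.250652 = 3.9896
Σp_Bᵢ² = 0.2143² + 0.1825² + 0.2619² + 0.2619² + 0.0794² = 0.045924 + 0.033306 + 0.068592 + 0.068592 + 0.006304 = 0.222718
B_B = 1 / 0.222718 = 4.4900
Σp_Aᵢ² = 0.2906² + 0.2821² + 0.0684² + 0.1966² + 0.1624² = 0.084448 + 0.079580 + 0.004679 + 0.038652 + 0.026374 = 0.233733
B_A = 1 / 0.233733 = 4.2784
Ranking by B (broadest → narrowest): Species B (4.49) > Species A (4.28) > Species D (3.99)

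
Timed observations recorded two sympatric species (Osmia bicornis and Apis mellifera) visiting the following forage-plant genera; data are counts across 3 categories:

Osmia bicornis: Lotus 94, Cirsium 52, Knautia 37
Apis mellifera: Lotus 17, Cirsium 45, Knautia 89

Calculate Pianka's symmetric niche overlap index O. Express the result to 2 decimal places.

Proportions for Osmia bicornis (n=183): 94/183=0.5137, 52/183=0.2842, 37/183=0.2022
Proportions for Apis mellifera (n=151): 17/151=0.1126, 45/151=0.2980, 89/151=0.5894
Σ p₁ᵢp₂ᵢ = 0.057843 + 0.084692 + 0.119177 = 0.261712
Σp_1ᵢ² = 0.5137² + 0.2842² + 0.2022² = 0.263888 + 0.080770 + 0.040885 = 0.385543
Σp_2ᵢ² = 0.1126² + 0.2980² + 0.5894² = 0.012679 + 0.088804 + 0.347392 = 0.448875
O = 0.261712 / √(0.385543 × 0.448875) = 0.261712 / 0.4160055 = 0.6291

0.63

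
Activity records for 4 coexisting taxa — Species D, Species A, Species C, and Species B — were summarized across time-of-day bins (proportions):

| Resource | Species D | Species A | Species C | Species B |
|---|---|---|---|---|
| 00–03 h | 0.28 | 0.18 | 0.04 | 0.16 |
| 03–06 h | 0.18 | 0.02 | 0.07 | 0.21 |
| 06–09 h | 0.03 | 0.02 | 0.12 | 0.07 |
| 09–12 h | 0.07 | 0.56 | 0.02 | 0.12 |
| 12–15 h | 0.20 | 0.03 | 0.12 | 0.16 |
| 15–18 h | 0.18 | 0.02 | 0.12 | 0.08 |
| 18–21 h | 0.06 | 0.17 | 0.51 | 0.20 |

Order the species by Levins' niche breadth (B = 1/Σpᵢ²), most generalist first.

Σp_Dᵢ² = 0.28² + 0.18² + 0.03² + 0.07² + 0.20² + 0.18² + 0.06² = 0.0784 + 0.0324 + 0.0009 + 0.0049 + 0.0400 + 0.0324 + 0.0036 = 0.1926
B_D = 1 / 0.1926 = 5.1921
Σp_Aᵢ² = 0.18² + 0.02² + 0.02² + 0.56² + 0.03² + 0.02² + 0.17² = 0.0324 + 0.0004 + 0.0004 + 0.3136 + 0.0009 + 0.0004 + 0.0289 = 0.3770
B_A = 1 / 0.3770 = 2.6525
Σp_Cᵢ² = 0.04² + 0.07² + 0.12² + 0.02² + 0.12² + 0.12² + 0.51² = 0.0016 + 0.0049 + 0.0144 + 0.0004 + 0.0144 + 0.0144 + 0.2601 = 0.3102
B_C = 1 / 0.3102 = 3.2237
Σp_Bᵢ² = 0.16² + 0.21² + 0.07² + 0.12² + 0.16² + 0.08² + 0.20² = 0.0256 + 0.0441 + 0.0049 + 0.0144 + 0.0256 + 0.0064 + 0.0400 = 0.1610
B_B = 1 / 0.1610 = 6.2112
Ranking by B (broadest → narrowest): Species B (6.21) > Species D (5.19) > Species C (3.22) > Species A (2.65)

Species B > Species D > Species C > Species A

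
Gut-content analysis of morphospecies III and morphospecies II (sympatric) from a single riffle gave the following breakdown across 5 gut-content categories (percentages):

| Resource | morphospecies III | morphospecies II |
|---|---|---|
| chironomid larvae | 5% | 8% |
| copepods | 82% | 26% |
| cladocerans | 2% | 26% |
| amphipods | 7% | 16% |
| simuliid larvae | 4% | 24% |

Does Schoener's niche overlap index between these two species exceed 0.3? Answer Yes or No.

Convert percentages to proportions (divide by 100).
Σ|p₁ᵢ − p₂ᵢ| = 0.03 + 0.56 + 0.24 + 0.09 + 0.20 = 1.12
D = 1 − ½ × 1.12 = 1 − 0.560 = 0.4400
D = 0.4400 > 0.3 → Yes.

Yes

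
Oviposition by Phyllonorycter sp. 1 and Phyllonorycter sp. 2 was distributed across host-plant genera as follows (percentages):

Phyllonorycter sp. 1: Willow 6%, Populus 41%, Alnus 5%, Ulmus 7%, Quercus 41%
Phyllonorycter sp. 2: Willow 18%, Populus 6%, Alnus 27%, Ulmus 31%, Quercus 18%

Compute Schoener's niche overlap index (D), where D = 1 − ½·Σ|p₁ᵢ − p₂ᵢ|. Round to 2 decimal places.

0.42

Convert percentages to proportions (divide by 100).
Σ|p₁ᵢ − p₂ᵢ| = 0.12 + 0.35 + 0.22 + 0.24 + 0.23 = 1.16
D = 1 − ½ × 1.16 = 1 − 0.580 = 0.4200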